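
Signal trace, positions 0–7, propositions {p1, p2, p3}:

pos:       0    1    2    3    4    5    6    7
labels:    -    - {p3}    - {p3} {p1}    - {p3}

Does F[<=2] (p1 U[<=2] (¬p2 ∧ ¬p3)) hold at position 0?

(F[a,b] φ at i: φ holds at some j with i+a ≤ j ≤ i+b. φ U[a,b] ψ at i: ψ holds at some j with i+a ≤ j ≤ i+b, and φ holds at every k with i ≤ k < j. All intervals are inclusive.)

Check (p1 U[<=2] (¬p2 ∧ ¬p3)) at each j in [0,2]:
  j=0: holds
  j=1: holds
  j=2: fails
Found at j=0 → formula holds.

True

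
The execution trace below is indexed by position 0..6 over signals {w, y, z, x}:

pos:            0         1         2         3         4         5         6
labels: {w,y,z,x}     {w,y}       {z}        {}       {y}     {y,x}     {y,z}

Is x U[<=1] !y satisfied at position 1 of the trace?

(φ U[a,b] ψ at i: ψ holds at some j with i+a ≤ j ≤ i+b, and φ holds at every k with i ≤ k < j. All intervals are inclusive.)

Need some j in [1,2] with !y, and x at every k in [1,j-1].
  j=1: !y false.
  j=2: !y holds, but x fails at k=1 → not this j.
No j in the window works → until fails.

False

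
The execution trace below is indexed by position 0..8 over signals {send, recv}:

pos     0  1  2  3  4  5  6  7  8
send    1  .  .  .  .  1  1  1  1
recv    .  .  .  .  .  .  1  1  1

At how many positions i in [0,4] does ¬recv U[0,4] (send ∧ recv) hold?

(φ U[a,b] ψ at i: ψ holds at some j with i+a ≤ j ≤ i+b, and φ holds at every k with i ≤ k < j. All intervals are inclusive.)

Evaluate at each i in [0,4]:
  i=0: ✗ (no rhs in [0,4])
  i=1: ✗ (no rhs in [1,5])
  i=2: ✓ (rhs at j=6; lhs holds on [2,5])
  i=3: ✓ (rhs at j=6; lhs holds on [3,5])
  i=4: ✓ (rhs at j=6; lhs holds on [4,5])
Positions where it holds: {2, 3, 4} → 3.

3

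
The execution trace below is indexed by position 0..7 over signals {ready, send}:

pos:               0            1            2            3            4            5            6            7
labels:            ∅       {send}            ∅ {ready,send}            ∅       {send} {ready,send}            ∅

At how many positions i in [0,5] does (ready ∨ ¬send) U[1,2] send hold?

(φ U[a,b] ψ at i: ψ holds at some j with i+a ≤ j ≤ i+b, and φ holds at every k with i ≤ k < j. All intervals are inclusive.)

4

Evaluate at each i in [0,5]:
  i=0: ✓ (rhs at j=1; lhs holds on [0,0])
  i=1: ✗ (lhs fails at k=1 before rhs at j=3)
  i=2: ✓ (rhs at j=3; lhs holds on [2,2])
  i=3: ✓ (rhs at j=5; lhs holds on [3,4])
  i=4: ✓ (rhs at j=5; lhs holds on [4,4])
  i=5: ✗ (lhs fails at k=5 before rhs at j=6)
Positions where it holds: {0, 2, 3, 4} → 4.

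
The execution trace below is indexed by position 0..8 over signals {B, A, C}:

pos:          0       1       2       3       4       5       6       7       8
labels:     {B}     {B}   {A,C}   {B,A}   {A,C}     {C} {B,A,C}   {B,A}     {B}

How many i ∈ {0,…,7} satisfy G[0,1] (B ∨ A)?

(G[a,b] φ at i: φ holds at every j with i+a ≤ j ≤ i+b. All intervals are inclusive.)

6

Evaluate at each i in [0,7]:
  i=0: ✓ (all of [0,1])
  i=1: ✓ (all of [1,2])
  i=2: ✓ (all of [2,3])
  i=3: ✓ (all of [3,4])
  i=4: ✗ (fails at j=5)
  i=5: ✗ (fails at j=5)
  i=6: ✓ (all of [6,7])
  i=7: ✓ (all of [7,8])
Positions where it holds: {0, 1, 2, 3, 6, 7} → 6.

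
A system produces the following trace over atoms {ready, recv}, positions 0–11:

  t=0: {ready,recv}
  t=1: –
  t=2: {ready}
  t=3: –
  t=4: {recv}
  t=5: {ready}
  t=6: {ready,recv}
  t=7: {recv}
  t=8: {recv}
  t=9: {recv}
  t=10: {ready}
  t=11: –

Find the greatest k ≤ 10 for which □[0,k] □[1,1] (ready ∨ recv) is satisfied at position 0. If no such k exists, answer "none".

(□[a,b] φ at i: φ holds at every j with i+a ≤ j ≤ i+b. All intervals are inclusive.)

□[1,1] (ready ∨ recv) must hold from j=0 onward; find where it first fails.
  j=0: fails → no k works.

none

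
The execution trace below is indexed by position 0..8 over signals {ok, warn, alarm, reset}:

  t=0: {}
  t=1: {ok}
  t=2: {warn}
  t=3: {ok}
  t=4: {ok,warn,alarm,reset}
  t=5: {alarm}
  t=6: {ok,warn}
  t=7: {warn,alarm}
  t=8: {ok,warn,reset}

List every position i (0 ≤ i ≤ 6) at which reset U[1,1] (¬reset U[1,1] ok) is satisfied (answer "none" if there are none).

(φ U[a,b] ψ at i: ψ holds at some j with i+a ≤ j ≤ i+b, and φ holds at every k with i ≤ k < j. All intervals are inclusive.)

4

Evaluate at each i in [0,6]:
  i=0: ✗ (no rhs in [1,1])
  i=1: ✗ (lhs fails at k=1 before rhs at j=2)
  i=2: ✗ (lhs fails at k=2 before rhs at j=3)
  i=3: ✗ (no rhs in [4,4])
  i=4: ✓ (rhs at j=5; lhs holds on [4,4])
  i=5: ✗ (no rhs in [6,6])
  i=6: ✗ (lhs fails at k=6 before rhs at j=7)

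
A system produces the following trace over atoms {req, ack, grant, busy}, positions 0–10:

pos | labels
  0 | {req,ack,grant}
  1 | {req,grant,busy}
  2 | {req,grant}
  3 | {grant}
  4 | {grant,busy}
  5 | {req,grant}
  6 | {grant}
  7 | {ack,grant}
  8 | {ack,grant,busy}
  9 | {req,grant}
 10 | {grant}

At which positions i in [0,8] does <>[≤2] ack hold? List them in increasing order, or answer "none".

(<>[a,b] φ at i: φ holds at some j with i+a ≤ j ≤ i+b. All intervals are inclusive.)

Evaluate at each i in [0,8]:
  i=0: ✓ (witness j=0)
  i=1: ✗ (none in [1,3])
  i=2: ✗ (none in [2,4])
  i=3: ✗ (none in [3,5])
  i=4: ✗ (none in [4,6])
  i=5: ✓ (witness j=7)
  i=6: ✓ (witness j=7)
  i=7: ✓ (witness j=7)
  i=8: ✓ (witness j=8)

0, 5, 6, 7, 8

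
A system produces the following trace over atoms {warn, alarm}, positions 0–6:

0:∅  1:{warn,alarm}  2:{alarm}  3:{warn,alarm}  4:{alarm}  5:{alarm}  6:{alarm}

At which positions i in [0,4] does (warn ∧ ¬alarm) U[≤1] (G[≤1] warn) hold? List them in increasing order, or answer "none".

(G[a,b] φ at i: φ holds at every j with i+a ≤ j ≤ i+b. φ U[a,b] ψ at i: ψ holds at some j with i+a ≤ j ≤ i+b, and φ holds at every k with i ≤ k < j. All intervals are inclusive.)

none

Evaluate at each i in [0,4]:
  i=0: ✗ (no rhs in [0,1])
  i=1: ✗ (no rhs in [1,2])
  i=2: ✗ (no rhs in [2,3])
  i=3: ✗ (no rhs in [3,4])
  i=4: ✗ (no rhs in [4,5])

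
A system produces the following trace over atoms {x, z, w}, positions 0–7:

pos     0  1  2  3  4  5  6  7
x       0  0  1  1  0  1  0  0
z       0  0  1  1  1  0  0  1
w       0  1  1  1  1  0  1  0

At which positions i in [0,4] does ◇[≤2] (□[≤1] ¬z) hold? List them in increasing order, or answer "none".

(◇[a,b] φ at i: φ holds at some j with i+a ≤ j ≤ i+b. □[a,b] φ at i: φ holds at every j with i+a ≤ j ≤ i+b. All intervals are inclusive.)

Evaluate at each i in [0,4]:
  i=0: ✓ (witness j=0)
  i=1: ✗ (none in [1,3])
  i=2: ✗ (none in [2,4])
  i=3: ✓ (witness j=5)
  i=4: ✓ (witness j=5)

0, 3, 4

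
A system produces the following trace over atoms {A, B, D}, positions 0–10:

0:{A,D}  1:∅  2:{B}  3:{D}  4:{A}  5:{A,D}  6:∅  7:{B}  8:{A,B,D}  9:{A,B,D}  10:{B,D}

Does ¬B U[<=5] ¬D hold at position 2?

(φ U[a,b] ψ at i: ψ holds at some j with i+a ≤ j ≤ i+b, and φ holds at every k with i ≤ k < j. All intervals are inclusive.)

Need some j in [2,7] with ¬D, and ¬B at every k in [2,j-1].
  j=2: ¬D holds; no prefix to check → satisfied.

Holds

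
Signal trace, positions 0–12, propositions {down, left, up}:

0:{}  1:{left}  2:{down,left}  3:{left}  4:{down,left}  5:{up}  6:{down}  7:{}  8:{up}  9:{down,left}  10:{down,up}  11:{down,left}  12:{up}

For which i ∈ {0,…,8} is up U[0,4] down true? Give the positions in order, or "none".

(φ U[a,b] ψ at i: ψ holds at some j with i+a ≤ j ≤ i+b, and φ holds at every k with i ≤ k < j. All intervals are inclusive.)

Evaluate at each i in [0,8]:
  i=0: ✗ (lhs fails at k=0 before rhs at j=2)
  i=1: ✗ (lhs fails at k=1 before rhs at j=2)
  i=2: ✓ (rhs at j=2)
  i=3: ✗ (lhs fails at k=3 before rhs at j=4)
  i=4: ✓ (rhs at j=4)
  i=5: ✓ (rhs at j=6; lhs holds on [5,5])
  i=6: ✓ (rhs at j=6)
  i=7: ✗ (lhs fails at k=7 before rhs at j=9)
  i=8: ✓ (rhs at j=9; lhs holds on [8,8])

2, 4, 5, 6, 8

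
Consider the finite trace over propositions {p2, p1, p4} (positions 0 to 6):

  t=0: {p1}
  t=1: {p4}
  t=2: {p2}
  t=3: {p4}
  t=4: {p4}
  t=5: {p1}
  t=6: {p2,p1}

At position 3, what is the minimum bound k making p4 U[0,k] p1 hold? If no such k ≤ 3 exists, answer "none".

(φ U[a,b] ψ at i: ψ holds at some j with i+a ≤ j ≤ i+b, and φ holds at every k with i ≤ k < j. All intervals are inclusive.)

Need earliest j ≥ 3 with p1, and p4 at every k in [3,j-1].
  j=3: rhs fails.
  j=4: rhs fails.
  j=5: rhs holds; lhs holds on [3,4]. k = 2.

2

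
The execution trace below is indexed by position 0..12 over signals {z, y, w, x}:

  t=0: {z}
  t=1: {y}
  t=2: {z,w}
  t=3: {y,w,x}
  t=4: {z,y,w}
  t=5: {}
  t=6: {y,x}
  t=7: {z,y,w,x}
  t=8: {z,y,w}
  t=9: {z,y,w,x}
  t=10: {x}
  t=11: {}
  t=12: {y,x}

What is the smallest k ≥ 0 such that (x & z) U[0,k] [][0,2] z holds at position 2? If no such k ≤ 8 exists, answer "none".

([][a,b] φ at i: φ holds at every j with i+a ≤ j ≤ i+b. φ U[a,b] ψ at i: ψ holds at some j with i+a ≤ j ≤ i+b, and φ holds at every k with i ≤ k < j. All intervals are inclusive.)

Need earliest j ≥ 2 with [][0,2] z, and (x & z) at every k in [2,j-1].
  j=2: rhs fails.
  j=3: rhs fails.
  j=4: rhs fails.
  j=5: rhs fails.
  j=6: rhs fails.
  j=7: rhs holds but lhs fails at k=2.
  j=8: rhs fails.
  j=9: rhs fails.
  j=10: rhs fails.
No witness within the range → none.

none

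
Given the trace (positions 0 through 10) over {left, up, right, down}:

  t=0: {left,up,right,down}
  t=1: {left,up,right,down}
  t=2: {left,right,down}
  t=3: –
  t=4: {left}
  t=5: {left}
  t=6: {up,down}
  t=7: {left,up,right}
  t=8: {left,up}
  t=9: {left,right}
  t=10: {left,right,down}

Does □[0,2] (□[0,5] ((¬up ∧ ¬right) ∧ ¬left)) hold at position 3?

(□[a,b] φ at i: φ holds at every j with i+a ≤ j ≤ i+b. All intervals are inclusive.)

Check □[0,5] ((¬up ∧ ¬right) ∧ ¬left) at every j in [3,5]:
  j=3: fails at 4
  j=4: fails at 4
  j=5: fails at 5
Fails at j=3 → formula fails.

False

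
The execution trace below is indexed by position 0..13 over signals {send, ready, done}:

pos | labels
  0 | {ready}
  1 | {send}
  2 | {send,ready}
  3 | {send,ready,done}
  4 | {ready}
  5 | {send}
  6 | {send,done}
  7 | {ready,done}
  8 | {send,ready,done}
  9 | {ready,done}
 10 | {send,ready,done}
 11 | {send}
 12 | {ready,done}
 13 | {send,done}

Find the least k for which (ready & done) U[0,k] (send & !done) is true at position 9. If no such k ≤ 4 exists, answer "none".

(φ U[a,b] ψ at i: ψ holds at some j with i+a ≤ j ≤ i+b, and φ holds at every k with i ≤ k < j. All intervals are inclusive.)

2

Need earliest j ≥ 9 with (send & !done), and (ready & done) at every k in [9,j-1].
  j=9: rhs fails.
  j=10: rhs fails.
  j=11: rhs holds; lhs holds on [9,10]. k = 2.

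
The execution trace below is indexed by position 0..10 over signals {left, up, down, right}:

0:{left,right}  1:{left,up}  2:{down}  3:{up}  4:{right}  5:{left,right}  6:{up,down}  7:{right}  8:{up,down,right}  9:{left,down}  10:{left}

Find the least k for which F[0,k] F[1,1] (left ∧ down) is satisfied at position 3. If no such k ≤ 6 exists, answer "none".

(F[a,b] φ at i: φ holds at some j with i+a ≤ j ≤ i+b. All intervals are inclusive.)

Scan j = 3,4,… for F[1,1] (left ∧ down):
  j=3: fails
  j=4: fails
  j=5: fails
  j=6: fails
  j=7: fails
  j=8: holds
First hit at j=8, so smallest k = 8-3 = 5.

5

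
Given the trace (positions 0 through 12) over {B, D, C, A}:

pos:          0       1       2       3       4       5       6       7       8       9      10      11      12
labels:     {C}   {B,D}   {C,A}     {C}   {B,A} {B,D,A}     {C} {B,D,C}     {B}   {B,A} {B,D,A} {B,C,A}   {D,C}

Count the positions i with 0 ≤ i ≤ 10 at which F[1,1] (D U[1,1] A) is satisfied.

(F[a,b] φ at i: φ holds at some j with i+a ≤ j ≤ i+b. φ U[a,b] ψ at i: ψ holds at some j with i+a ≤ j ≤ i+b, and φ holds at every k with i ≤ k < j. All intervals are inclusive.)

Evaluate at each i in [0,10]:
  i=0: ✓ (witness j=1)
  i=1: ✗ (none in [2,2])
  i=2: ✗ (none in [3,3])
  i=3: ✗ (none in [4,4])
  i=4: ✗ (none in [5,5])
  i=5: ✗ (none in [6,6])
  i=6: ✗ (none in [7,7])
  i=7: ✗ (none in [8,8])
  i=8: ✗ (none in [9,9])
  i=9: ✓ (witness j=10)
  i=10: ✗ (none in [11,11])
Positions where it holds: {0, 9} → 2.

2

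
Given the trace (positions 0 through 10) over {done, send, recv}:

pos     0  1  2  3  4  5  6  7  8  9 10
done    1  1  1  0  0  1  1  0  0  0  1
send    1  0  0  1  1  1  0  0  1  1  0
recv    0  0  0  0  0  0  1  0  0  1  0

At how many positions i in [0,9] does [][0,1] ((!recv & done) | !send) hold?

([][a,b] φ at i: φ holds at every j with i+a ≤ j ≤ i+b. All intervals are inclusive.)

Evaluate at each i in [0,9]:
  i=0: ✓ (all of [0,1])
  i=1: ✓ (all of [1,2])
  i=2: ✗ (fails at j=3)
  i=3: ✗ (fails at j=3)
  i=4: ✗ (fails at j=4)
  i=5: ✓ (all of [5,6])
  i=6: ✓ (all of [6,7])
  i=7: ✗ (fails at j=8)
  i=8: ✗ (fails at j=8)
  i=9: ✗ (fails at j=9)
Positions where it holds: {0, 1, 5, 6} → 4.

4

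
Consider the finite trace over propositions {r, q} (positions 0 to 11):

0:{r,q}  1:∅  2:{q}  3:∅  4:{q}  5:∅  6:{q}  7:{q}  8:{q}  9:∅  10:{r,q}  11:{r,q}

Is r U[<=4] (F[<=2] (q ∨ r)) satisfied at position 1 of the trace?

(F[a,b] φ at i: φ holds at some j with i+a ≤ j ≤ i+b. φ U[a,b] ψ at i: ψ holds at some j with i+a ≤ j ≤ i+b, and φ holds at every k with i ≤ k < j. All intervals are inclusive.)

Need some j in [1,5] with F[<=2] (q ∨ r), and r at every k in [1,j-1].
  j=1: F[<=2] (q ∨ r) holds; no prefix to check → satisfied.

True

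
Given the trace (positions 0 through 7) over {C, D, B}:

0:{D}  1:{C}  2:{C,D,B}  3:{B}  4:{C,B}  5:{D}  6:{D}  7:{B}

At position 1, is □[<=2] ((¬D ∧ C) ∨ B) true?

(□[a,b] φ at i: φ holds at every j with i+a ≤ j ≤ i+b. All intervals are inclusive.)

Check ((¬D ∧ C) ∨ B) at every j in [1,3]:
  j=1: true
  j=2: true
  j=3: true
All positions satisfy it → formula holds.

Yes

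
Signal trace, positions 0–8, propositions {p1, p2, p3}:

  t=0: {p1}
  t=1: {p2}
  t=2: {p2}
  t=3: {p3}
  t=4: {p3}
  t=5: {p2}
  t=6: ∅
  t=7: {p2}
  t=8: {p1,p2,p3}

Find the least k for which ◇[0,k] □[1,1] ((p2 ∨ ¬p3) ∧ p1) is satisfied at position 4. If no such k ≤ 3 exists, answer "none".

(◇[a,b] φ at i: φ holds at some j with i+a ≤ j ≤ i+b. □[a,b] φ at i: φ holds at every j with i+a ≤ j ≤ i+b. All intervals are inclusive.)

3

Scan j = 4,5,… for □[1,1] ((p2 ∨ ¬p3) ∧ p1):
  j=4: fails
  j=5: fails
  j=6: fails
  j=7: holds
First hit at j=7, so smallest k = 7-4 = 3.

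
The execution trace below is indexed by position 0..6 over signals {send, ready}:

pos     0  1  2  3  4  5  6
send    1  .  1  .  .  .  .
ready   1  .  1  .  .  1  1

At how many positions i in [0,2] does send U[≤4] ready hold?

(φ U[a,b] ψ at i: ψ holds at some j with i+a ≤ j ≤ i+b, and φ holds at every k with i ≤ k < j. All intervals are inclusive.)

2

Evaluate at each i in [0,2]:
  i=0: ✓ (rhs at j=0)
  i=1: ✗ (lhs fails at k=1 before rhs at j=2)
  i=2: ✓ (rhs at j=2)
Positions where it holds: {0, 2} → 2.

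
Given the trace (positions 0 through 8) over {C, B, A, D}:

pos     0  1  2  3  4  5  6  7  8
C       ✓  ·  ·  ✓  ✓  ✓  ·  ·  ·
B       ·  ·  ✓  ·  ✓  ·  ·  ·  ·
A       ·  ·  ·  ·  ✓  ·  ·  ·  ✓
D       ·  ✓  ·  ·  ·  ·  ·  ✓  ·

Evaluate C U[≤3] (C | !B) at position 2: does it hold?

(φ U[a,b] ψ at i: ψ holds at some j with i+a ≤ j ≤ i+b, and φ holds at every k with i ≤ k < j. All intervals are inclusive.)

Need some j in [2,5] with (C | !B), and C at every k in [2,j-1].
  j=2: (C | !B) false.
  j=3: (C | !B) holds, but C fails at k=2 → not this j.
  j=4: (C | !B) holds, but C fails at k=2 → not this j.
  j=5: (C | !B) holds, but C fails at k=2 → not this j.
No j in the window works → until fails.

Does not hold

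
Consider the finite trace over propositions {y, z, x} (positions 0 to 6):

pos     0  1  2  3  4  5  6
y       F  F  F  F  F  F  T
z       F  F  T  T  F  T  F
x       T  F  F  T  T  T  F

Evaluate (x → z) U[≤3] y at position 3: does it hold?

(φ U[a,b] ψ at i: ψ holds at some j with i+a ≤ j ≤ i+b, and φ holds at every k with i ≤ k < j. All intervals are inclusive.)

Need some j in [3,6] with y, and (x → z) at every k in [3,j-1].
  j=3: y false.
  j=4: y false.
  j=5: y false.
  j=6: y holds, but (x → z) fails at k=4 → not this j.
No j in the window works → until fails.

False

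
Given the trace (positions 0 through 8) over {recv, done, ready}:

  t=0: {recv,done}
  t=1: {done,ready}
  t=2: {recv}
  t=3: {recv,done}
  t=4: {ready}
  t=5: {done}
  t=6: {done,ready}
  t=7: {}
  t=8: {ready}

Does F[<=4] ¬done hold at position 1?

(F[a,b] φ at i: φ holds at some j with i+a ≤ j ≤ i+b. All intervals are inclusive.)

Yes

Check ¬done at each j in [1,5]:
  j=1: false
  j=2: true
  j=3: false
  j=4: true
  j=5: false
Found at j=2 → formula holds.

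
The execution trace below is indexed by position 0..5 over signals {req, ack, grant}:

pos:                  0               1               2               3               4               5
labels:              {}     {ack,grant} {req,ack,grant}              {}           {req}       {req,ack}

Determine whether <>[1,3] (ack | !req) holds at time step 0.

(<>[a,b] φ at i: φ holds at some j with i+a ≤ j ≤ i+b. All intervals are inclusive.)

Check (ack | !req) at each j in [1,3]:
  j=1: true
  j=2: true
  j=3: true
Found at j=1 → formula holds.

Yes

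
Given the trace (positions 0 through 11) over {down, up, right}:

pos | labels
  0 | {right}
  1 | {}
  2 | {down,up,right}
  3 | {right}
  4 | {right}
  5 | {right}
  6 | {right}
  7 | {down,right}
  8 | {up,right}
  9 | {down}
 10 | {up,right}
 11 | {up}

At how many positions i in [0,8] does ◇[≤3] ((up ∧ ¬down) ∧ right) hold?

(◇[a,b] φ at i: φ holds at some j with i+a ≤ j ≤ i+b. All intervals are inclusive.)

Evaluate at each i in [0,8]:
  i=0: ✗ (none in [0,3])
  i=1: ✗ (none in [1,4])
  i=2: ✗ (none in [2,5])
  i=3: ✗ (none in [3,6])
  i=4: ✗ (none in [4,7])
  i=5: ✓ (witness j=8)
  i=6: ✓ (witness j=8)
  i=7: ✓ (witness j=8)
  i=8: ✓ (witness j=8)
Positions where it holds: {5, 6, 7, 8} → 4.

4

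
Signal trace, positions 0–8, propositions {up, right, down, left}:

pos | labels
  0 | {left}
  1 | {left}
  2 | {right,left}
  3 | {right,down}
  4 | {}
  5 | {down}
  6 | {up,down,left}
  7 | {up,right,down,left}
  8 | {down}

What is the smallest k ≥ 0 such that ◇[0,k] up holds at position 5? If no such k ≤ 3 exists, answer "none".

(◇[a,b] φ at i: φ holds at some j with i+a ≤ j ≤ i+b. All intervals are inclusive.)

Scan j = 5,6,… for up:
  j=5: fails
  j=6: holds
First hit at j=6, so smallest k = 6-5 = 1.

1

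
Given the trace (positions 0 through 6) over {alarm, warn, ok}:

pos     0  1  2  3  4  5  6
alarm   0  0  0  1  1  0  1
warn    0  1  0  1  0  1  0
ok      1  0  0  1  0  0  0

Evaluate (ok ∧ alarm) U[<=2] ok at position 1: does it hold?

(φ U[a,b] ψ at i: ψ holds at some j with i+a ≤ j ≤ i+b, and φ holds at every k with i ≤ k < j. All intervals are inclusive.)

Need some j in [1,3] with ok, and (ok ∧ alarm) at every k in [1,j-1].
  j=1: ok false.
  j=2: ok false.
  j=3: ok holds, but (ok ∧ alarm) fails at k=1 → not this j.
No j in the window works → until fails.

False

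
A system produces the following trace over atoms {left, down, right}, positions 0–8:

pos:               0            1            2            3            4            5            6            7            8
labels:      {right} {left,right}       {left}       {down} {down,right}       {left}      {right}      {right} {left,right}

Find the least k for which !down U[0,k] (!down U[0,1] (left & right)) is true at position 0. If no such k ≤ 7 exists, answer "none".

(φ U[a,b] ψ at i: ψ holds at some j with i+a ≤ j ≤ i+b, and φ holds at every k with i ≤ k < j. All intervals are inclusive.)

Need earliest j ≥ 0 with (!down U[0,1] (left & right)), and !down at every k in [0,j-1].
  j=0: rhs holds (empty prefix). k = 0.

0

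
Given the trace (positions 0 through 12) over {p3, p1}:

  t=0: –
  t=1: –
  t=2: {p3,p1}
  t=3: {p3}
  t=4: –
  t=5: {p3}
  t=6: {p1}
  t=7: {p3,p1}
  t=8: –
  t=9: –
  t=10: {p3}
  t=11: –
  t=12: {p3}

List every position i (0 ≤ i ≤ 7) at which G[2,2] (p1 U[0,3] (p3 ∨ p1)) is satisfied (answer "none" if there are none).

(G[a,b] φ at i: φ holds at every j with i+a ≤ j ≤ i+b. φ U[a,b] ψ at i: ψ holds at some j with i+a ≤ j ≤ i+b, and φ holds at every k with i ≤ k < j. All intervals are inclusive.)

Evaluate at each i in [0,7]:
  i=0: ✓ (all of [2,2])
  i=1: ✓ (all of [3,3])
  i=2: ✗ (fails at j=4)
  i=3: ✓ (all of [5,5])
  i=4: ✓ (all of [6,6])
  i=5: ✓ (all of [7,7])
  i=6: ✗ (fails at j=8)
  i=7: ✗ (fails at j=9)

0, 1, 3, 4, 5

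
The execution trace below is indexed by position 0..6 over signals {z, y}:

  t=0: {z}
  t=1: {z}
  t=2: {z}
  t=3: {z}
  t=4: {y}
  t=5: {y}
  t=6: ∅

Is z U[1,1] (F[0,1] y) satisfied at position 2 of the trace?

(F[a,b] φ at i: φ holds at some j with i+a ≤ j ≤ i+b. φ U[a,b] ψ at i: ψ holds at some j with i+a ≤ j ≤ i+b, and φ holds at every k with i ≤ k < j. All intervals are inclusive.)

True

Need some j in [3,3] with F[0,1] y, and z at every k in [2,j-1].
  j=3: F[0,1] y holds; z holds at every k in [2,2] → satisfied.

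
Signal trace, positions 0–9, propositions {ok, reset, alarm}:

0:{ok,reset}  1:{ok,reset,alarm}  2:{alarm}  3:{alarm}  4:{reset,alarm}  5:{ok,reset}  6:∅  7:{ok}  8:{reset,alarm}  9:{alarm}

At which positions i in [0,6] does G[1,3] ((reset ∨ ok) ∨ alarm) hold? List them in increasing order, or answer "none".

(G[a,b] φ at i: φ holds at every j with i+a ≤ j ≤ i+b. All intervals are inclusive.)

0, 1, 2, 6

Evaluate at each i in [0,6]:
  i=0: ✓ (all of [1,3])
  i=1: ✓ (all of [2,4])
  i=2: ✓ (all of [3,5])
  i=3: ✗ (fails at j=6)
  i=4: ✗ (fails at j=6)
  i=5: ✗ (fails at j=6)
  i=6: ✓ (all of [7,9])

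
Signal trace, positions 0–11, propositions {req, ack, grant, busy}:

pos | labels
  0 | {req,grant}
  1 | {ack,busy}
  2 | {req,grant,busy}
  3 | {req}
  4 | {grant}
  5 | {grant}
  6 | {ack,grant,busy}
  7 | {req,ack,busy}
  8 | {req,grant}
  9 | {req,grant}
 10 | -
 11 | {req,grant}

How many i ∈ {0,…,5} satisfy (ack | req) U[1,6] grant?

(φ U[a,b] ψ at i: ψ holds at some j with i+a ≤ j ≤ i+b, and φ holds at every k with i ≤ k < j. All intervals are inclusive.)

4

Evaluate at each i in [0,5]:
  i=0: ✓ (rhs at j=2; lhs holds on [0,1])
  i=1: ✓ (rhs at j=2; lhs holds on [1,1])
  i=2: ✓ (rhs at j=4; lhs holds on [2,3])
  i=3: ✓ (rhs at j=4; lhs holds on [3,3])
  i=4: ✗ (lhs fails at k=4 before rhs at j=5)
  i=5: ✗ (lhs fails at k=5 before rhs at j=6)
Positions where it holds: {0, 1, 2, 3} → 4.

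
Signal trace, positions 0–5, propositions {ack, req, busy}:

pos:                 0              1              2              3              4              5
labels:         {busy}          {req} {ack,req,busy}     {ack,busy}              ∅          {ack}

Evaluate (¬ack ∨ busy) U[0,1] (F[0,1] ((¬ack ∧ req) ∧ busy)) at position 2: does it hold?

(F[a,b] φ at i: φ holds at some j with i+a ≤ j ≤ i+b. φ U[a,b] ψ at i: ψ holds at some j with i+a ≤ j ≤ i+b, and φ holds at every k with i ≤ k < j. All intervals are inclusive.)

Need some j in [2,3] with F[0,1] ((¬ack ∧ req) ∧ busy), and (¬ack ∨ busy) at every k in [2,j-1].
  j=2: F[0,1] ((¬ack ∧ req) ∧ busy) — fails (none in [2,3]).
  j=3: F[0,1] ((¬ack ∧ req) ∧ busy) — fails (none in [3,4]).
No j in the window works → until fails.

Does not hold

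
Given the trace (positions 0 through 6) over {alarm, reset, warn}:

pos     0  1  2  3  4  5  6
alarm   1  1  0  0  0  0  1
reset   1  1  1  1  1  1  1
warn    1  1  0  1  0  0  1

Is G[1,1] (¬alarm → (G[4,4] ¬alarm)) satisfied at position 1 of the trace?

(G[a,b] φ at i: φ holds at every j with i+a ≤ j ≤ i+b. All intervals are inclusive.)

Check (¬alarm → (G[4,4] ¬alarm)) at every j in [2,2]:
  j=2: antecedent true; consequent fails at 6 → ✗
Fails at j=2 → formula fails.

No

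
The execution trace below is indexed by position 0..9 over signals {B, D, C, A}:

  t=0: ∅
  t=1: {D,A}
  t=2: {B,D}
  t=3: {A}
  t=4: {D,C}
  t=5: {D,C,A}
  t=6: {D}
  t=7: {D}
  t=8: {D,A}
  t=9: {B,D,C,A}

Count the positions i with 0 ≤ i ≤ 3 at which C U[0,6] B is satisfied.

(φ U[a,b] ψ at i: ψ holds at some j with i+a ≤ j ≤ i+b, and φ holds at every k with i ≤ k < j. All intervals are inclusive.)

Evaluate at each i in [0,3]:
  i=0: ✗ (lhs fails at k=0 before rhs at j=2)
  i=1: ✗ (lhs fails at k=1 before rhs at j=2)
  i=2: ✓ (rhs at j=2)
  i=3: ✗ (lhs fails at k=3 before rhs at j=9)
Positions where it holds: {2} → 1.

1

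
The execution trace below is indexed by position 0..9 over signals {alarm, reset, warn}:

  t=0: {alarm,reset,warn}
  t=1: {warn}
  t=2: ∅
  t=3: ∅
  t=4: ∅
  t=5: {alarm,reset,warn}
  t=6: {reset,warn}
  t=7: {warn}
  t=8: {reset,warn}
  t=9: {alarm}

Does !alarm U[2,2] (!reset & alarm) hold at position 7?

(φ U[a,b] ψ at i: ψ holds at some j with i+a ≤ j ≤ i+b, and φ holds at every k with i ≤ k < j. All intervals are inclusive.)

Need some j in [9,9] with (!reset & alarm), and !alarm at every k in [7,j-1].
  j=9: (!reset & alarm) holds; !alarm holds at every k in [7,8] → satisfied.

Holds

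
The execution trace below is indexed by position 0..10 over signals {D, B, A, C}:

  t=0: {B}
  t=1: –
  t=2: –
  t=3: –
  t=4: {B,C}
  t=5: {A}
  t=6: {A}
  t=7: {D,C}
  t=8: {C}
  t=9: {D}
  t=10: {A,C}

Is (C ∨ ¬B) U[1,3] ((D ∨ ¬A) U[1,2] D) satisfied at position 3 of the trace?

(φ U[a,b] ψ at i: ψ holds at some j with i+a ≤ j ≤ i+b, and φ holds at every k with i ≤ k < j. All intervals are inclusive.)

Need some j in [4,6] with ((D ∨ ¬A) U[1,2] D), and (C ∨ ¬B) at every k in [3,j-1].
  j=4: ((D ∨ ¬A) U[1,2] D) — fails.
  j=5: ((D ∨ ¬A) U[1,2] D) — fails.
  j=6: ((D ∨ ¬A) U[1,2] D) — fails.
No j in the window works → until fails.

No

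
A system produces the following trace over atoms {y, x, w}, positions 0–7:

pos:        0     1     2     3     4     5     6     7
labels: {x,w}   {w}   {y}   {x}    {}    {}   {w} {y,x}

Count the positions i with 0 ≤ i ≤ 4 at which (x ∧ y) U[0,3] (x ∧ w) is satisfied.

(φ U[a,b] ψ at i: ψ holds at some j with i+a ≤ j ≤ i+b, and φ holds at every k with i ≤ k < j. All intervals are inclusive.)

1

Evaluate at each i in [0,4]:
  i=0: ✓ (rhs at j=0)
  i=1: ✗ (no rhs in [1,4])
  i=2: ✗ (no rhs in [2,5])
  i=3: ✗ (no rhs in [3,6])
  i=4: ✗ (no rhs in [4,7])
Positions where it holds: {0} → 1.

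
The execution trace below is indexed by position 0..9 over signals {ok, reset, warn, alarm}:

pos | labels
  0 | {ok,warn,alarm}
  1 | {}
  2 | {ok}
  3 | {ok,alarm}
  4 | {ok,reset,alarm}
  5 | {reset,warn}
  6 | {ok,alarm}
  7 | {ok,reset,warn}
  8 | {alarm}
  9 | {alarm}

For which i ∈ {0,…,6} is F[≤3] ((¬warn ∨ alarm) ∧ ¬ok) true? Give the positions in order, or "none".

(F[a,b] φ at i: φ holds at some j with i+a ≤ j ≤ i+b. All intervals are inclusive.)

Evaluate at each i in [0,6]:
  i=0: ✓ (witness j=1)
  i=1: ✓ (witness j=1)
  i=2: ✗ (none in [2,5])
  i=3: ✗ (none in [3,6])
  i=4: ✗ (none in [4,7])
  i=5: ✓ (witness j=8)
  i=6: ✓ (witness j=8)

0, 1, 5, 6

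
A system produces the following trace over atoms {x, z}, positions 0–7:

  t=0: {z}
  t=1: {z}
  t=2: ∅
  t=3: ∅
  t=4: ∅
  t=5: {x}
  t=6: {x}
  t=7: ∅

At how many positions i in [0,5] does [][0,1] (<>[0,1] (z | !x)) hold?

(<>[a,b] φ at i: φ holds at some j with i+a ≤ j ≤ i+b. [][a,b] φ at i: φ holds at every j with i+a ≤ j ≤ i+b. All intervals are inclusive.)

Evaluate at each i in [0,5]:
  i=0: ✓ (all of [0,1])
  i=1: ✓ (all of [1,2])
  i=2: ✓ (all of [2,3])
  i=3: ✓ (all of [3,4])
  i=4: ✗ (fails at j=5)
  i=5: ✗ (fails at j=5)
Positions where it holds: {0, 1, 2, 3} → 4.

4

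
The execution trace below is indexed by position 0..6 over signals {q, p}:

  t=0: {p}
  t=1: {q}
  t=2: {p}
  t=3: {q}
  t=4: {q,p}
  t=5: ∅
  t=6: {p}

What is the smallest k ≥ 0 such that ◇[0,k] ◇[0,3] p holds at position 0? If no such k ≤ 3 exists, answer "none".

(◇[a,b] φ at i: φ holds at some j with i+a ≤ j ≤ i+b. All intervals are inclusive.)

Scan j = 0,1,… for ◇[0,3] p:
  j=0: holds
First hit at j=0, so smallest k = 0-0 = 0.

0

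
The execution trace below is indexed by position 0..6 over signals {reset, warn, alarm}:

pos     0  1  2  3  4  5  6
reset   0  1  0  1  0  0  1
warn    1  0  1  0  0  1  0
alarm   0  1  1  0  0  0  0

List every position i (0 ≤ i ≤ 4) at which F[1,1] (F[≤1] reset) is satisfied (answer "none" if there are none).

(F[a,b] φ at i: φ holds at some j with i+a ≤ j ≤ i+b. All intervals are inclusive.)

0, 1, 2, 4

Evaluate at each i in [0,4]:
  i=0: ✓ (witness j=1)
  i=1: ✓ (witness j=2)
  i=2: ✓ (witness j=3)
  i=3: ✗ (none in [4,4])
  i=4: ✓ (witness j=5)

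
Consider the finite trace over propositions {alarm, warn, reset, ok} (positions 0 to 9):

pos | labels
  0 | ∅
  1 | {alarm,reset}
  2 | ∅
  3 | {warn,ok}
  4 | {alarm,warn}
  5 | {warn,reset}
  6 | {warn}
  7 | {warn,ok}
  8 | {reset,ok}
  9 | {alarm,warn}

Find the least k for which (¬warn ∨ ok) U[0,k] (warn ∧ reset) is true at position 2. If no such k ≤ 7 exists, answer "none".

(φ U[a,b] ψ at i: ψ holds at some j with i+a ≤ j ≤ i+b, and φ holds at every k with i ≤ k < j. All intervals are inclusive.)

Need earliest j ≥ 2 with (warn ∧ reset), and (¬warn ∨ ok) at every k in [2,j-1].
  j=2: rhs fails.
  j=3: rhs fails.
  j=4: rhs fails.
  j=5: rhs holds but lhs fails at k=4.
  j=6: rhs fails.
  j=7: rhs fails.
  j=8: rhs fails.
  j=9: rhs fails.
No witness within the range → none.

none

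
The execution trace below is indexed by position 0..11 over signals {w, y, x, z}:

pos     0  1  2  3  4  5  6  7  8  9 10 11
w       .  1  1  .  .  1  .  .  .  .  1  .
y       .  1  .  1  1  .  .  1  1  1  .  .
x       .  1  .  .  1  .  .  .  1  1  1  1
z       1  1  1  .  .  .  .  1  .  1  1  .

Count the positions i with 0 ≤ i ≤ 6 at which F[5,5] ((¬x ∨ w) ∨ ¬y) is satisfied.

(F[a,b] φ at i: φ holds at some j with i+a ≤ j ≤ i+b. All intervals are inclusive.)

Evaluate at each i in [0,6]:
  i=0: ✓ (witness j=5)
  i=1: ✓ (witness j=6)
  i=2: ✓ (witness j=7)
  i=3: ✗ (none in [8,8])
  i=4: ✗ (none in [9,9])
  i=5: ✓ (witness j=10)
  i=6: ✓ (witness j=11)
Positions where it holds: {0, 1, 2, 5, 6} → 5.

5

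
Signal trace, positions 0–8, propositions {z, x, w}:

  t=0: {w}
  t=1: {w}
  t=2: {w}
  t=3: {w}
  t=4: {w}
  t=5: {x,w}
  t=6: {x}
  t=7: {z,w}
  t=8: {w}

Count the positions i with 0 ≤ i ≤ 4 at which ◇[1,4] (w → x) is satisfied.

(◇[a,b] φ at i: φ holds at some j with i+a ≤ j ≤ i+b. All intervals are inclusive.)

4

Evaluate at each i in [0,4]:
  i=0: ✗ (none in [1,4])
  i=1: ✓ (witness j=5)
  i=2: ✓ (witness j=5)
  i=3: ✓ (witness j=5)
  i=4: ✓ (witness j=5)
Positions where it holds: {1, 2, 3, 4} → 4.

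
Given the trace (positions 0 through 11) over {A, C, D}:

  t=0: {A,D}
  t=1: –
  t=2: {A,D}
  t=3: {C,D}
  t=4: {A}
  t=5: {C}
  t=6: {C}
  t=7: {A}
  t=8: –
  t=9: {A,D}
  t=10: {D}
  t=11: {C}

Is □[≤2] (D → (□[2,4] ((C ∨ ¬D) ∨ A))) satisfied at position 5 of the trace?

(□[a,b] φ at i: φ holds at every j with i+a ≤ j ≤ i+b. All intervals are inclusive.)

Yes

Check (D → (□[2,4] ((C ∨ ¬D) ∨ A))) at every j in [5,7]:
  j=5: antecedent false → ✓
  j=6: antecedent false → ✓
  j=7: antecedent false → ✓
All positions satisfy it → formula holds.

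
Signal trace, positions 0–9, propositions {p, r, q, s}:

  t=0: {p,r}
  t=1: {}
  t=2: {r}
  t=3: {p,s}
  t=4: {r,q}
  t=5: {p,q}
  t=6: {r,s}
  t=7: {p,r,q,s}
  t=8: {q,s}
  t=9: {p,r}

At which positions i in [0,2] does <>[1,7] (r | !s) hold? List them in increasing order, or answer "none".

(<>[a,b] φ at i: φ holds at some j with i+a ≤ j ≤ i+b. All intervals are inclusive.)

Evaluate at each i in [0,2]:
  i=0: ✓ (witness j=1)
  i=1: ✓ (witness j=2)
  i=2: ✓ (witness j=4)

0, 1, 2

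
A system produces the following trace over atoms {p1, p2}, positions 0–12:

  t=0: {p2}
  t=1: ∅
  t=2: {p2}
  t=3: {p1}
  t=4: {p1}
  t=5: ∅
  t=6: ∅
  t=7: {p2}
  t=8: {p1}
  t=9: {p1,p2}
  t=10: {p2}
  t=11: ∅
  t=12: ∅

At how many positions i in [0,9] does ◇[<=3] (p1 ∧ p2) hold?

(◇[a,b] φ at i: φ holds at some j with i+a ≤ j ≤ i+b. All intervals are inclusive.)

Evaluate at each i in [0,9]:
  i=0: ✗ (none in [0,3])
  i=1: ✗ (none in [1,4])
  i=2: ✗ (none in [2,5])
  i=3: ✗ (none in [3,6])
  i=4: ✗ (none in [4,7])
  i=5: ✗ (none in [5,8])
  i=6: ✓ (witness j=9)
  i=7: ✓ (witness j=9)
  i=8: ✓ (witness j=9)
  i=9: ✓ (witness j=9)
Positions where it holds: {6, 7, 8, 9} → 4.

4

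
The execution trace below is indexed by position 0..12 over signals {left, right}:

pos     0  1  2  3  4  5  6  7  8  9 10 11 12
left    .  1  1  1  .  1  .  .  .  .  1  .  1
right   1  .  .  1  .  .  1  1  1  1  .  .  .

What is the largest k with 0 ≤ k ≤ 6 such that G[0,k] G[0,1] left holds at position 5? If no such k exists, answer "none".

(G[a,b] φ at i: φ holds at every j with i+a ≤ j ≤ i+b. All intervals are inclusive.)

none

G[0,1] left must hold from j=5 onward; find where it first fails.
  j=5: fails → no k works.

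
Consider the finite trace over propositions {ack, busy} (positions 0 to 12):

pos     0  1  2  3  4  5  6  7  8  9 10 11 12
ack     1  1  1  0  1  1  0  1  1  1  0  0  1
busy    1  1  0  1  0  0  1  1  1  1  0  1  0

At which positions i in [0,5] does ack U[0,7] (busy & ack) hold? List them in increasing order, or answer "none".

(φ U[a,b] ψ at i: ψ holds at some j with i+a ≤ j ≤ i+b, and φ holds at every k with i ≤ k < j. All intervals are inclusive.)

Evaluate at each i in [0,5]:
  i=0: ✓ (rhs at j=0)
  i=1: ✓ (rhs at j=1)
  i=2: ✗ (lhs fails at k=3 before rhs at j=7)
  i=3: ✗ (lhs fails at k=3 before rhs at j=7)
  i=4: ✗ (lhs fails at k=6 before rhs at j=7)
  i=5: ✗ (lhs fails at k=6 before rhs at j=7)

0, 1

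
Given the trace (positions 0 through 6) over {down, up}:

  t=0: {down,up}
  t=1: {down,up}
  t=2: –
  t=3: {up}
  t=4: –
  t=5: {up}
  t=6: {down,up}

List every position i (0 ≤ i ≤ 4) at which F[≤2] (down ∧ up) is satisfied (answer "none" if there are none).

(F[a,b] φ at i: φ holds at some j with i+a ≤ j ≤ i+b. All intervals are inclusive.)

Evaluate at each i in [0,4]:
  i=0: ✓ (witness j=0)
  i=1: ✓ (witness j=1)
  i=2: ✗ (none in [2,4])
  i=3: ✗ (none in [3,5])
  i=4: ✓ (witness j=6)

0, 1, 4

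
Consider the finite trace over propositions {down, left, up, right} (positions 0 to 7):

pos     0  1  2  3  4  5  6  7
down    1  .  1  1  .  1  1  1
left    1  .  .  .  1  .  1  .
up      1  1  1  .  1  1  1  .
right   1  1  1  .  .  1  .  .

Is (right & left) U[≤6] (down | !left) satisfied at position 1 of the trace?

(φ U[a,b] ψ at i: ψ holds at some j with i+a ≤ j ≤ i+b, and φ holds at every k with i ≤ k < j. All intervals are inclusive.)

True

Need some j in [1,7] with (down | !left), and (right & left) at every k in [1,j-1].
  j=1: (down | !left) holds; no prefix to check → satisfied.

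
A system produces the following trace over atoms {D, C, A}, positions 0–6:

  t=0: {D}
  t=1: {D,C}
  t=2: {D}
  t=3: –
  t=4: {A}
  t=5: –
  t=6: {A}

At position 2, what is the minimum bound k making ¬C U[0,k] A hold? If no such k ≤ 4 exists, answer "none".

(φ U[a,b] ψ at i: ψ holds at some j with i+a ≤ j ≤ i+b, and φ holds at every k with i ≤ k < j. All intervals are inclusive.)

Need earliest j ≥ 2 with A, and ¬C at every k in [2,j-1].
  j=2: rhs fails.
  j=3: rhs fails.
  j=4: rhs holds; lhs holds on [2,3]. k = 2.

2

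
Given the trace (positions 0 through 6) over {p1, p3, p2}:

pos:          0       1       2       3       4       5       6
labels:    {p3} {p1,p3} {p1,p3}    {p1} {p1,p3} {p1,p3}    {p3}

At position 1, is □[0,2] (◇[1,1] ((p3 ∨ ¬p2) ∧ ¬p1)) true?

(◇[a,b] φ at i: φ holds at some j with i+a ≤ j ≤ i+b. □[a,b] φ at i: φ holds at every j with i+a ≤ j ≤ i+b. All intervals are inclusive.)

False

Check ◇[1,1] ((p3 ∨ ¬p2) ∧ ¬p1) at every j in [1,3]:
  j=1: fails (none in [2,2])
  j=2: fails (none in [3,3])
  j=3: fails (none in [4,4])
Fails at j=1 → formula fails.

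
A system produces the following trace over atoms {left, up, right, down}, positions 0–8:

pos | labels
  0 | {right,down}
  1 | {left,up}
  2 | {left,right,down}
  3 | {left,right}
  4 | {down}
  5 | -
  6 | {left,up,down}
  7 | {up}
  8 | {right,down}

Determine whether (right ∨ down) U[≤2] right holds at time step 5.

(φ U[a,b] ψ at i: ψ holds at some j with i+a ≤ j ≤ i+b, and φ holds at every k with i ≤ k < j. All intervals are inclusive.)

No

Need some j in [5,7] with right, and (right ∨ down) at every k in [5,j-1].
  j=5: right false.
  j=6: right false.
  j=7: right false.
No j in the window works → until fails.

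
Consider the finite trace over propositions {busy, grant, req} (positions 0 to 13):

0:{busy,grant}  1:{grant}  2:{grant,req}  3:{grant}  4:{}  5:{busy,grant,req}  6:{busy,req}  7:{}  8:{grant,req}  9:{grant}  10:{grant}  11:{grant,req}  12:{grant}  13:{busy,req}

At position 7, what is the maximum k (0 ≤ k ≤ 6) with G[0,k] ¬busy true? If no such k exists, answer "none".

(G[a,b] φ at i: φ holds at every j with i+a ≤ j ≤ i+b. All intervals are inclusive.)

5

¬busy must hold from j=7 onward; find where it first fails.
  j=7: holds
  j=8: holds
  j=9: holds
  j=10: holds
  j=11: holds
  j=12: holds
  j=13: fails
Holds on [7,12], so largest k = 5.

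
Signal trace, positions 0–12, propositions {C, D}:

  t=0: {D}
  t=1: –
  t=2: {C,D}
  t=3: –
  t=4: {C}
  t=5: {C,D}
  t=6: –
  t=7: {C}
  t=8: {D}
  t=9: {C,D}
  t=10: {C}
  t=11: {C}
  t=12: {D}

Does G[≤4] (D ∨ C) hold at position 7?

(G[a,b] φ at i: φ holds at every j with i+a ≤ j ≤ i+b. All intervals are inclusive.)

Holds

Check (D ∨ C) at every j in [7,11]:
  j=7: true
  j=8: true
  j=9: true
  j=10: true
  j=11: true
All positions satisfy it → formula holds.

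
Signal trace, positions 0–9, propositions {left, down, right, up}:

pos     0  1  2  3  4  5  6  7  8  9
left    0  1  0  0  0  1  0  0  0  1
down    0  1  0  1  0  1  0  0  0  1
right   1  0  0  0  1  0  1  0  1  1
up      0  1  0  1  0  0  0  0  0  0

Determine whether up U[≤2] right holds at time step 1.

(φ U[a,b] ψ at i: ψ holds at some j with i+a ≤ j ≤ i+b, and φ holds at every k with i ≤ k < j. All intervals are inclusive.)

False

Need some j in [1,3] with right, and up at every k in [1,j-1].
  j=1: right false.
  j=2: right false.
  j=3: right false.
No j in the window works → until fails.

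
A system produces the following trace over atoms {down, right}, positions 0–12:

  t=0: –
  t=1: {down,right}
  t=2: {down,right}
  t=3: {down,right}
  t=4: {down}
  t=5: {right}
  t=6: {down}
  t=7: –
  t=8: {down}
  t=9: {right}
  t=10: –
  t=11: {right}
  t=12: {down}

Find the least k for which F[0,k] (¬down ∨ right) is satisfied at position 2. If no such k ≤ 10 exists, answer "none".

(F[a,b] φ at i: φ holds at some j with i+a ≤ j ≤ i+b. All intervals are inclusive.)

0

Scan j = 2,3,… for (¬down ∨ right):
  j=2: holds
First hit at j=2, so smallest k = 2-2 = 0.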